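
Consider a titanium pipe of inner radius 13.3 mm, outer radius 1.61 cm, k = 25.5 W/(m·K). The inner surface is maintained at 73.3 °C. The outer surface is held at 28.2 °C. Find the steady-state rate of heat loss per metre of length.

Q' = 37.8 kW/m

Q' = 2πk·ΔT/ln(r₂/r₁) = 2π × 25.5 × 45.1 / ln(0.0161/0.0133) = 37800 W/m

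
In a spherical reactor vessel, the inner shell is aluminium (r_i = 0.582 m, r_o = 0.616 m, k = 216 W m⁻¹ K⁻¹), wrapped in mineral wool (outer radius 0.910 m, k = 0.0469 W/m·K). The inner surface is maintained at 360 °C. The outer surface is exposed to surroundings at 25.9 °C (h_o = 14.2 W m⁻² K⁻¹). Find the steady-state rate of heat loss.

Q = 373 W

Resistance network (inner→outer):
  R_aluminium = (1/0.582 − 1/0.616)/(4πk) = 0.09484/(4π·216) = 3.494×10^-5 K/W
  R_mineral wool = (1/0.616 − 1/0.910)/(4πk) = 0.5245/(4π·0.0469) = 0.8899 K/W
  R_conv,out = 1/(4πr²h) = 1/(4π·0.910²·14.2) = 0.006767 K/W
ΣR = 3.494×10^-5 + 0.8899 + 0.006767 = 0.8967 K/W
Q = ΔT/ΣR = (360 °C − 25.9 °C)/0.8967 = 373 W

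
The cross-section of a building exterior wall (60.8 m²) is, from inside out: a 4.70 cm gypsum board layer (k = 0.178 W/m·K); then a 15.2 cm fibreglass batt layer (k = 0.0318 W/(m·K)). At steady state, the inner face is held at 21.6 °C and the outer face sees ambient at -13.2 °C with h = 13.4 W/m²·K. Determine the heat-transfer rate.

Resistance network (inner→outer):
  R_gypsum board = L/(kA) = 0.0470/(0.178·60.8) = 0.004343 K/W
  R_fibreglass batt = L/(kA) = 0.152/(0.0318·60.8) = 0.07862 K/W
  R_conv,out = 1/(hA) = 1/(13.4·60.8) = 0.001227 K/W
ΣR = 0.004343 + 0.07862 + 0.001227 = 0.08419 K/W
Q = ΔT/ΣR = (21.6 °C − -13.2 °C)/0.08419 = 413 W

Q = 413 W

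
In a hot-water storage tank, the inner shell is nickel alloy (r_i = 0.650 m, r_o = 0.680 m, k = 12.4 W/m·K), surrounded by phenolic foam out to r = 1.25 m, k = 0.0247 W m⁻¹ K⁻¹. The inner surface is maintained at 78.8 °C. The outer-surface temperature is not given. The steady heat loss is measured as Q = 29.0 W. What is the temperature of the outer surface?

Sum the resistances:
  R_nickel alloy = (1/0.650 − 1/0.680)/(4πk) = 0.06787/(4π·12.4) = 4.356×10^-4 K/W
  R_phenolic foam = (1/0.680 − 1/1.25)/(4πk) = 0.6706/(4π·0.0247) = 2.160 K/W
ΣR = 2.161 K/W
ΔT = Q·ΣR = 29.0 × 2.161 = 62.67 K
Heat flows outward, so T_out = T_in − ΔT = 78.8 − 62.67 = 16.1 °C

T_out = 16.1 °C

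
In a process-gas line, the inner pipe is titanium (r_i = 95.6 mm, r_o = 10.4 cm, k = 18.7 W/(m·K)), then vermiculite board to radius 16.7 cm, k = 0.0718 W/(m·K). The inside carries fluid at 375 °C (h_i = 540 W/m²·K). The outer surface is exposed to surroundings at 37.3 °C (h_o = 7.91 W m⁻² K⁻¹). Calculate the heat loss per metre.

Q' = 288 W/m

Series thermal resistances, inner to outer:
  R'_conv,in = 1/(2πr h) = 1/(2π·0.0956·540) = 0.003083 m·K/W
  R'_titanium = ln(0.104/0.0956)/(2πk) = 0.08422/(2π·18.7) = 7.168×10^-4 m·K/W
  R'_vermiculite board = ln(0.167/0.104)/(2πk) = 0.4736/(2π·0.0718) = 1.050 m·K/W
  R'_conv,out = 1/(2πr h) = 1/(2π·0.167·7.91) = 0.1205 m·K/W
ΣR = 0.003083 + 7.168×10^-4 + 1.050 + 0.1205 = 1.174 m·K/W
Q' = ΔT/ΣR = (375 °C − 37.3 °C)/1.174 = 288 W/m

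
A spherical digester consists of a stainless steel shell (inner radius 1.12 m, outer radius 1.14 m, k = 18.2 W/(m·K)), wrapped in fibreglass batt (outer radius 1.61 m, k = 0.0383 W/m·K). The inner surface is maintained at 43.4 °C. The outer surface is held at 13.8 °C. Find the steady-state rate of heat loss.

Q = 55.6 W

Treat each layer as a resistance in series:
  R_stainless steel = (1/1.12 − 1/1.14)/(4πk) = 0.01566/(4π·18.2) = 6.849×10^-5 K/W
  R_fibreglass batt = (1/1.14 − 1/1.61)/(4πk) = 0.2561/(4π·0.0383) = 0.5321 K/W
ΣR = 6.849×10^-5 + 0.5321 = 0.5322 K/W
Q = ΔT/ΣR = (43.4 °C − 13.8 °C)/0.5322 = 55.6 W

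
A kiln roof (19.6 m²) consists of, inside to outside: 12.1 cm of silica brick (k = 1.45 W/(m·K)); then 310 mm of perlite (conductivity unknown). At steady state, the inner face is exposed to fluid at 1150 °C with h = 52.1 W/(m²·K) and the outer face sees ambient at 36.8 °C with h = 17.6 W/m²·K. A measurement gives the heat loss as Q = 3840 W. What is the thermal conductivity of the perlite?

ΣR = ΔT/Q = |1150 − 36.8|/3840 = 0.2899 K/W
Known resistances:
  R_conv,in = 1/(hA) = 1/(52.1·19.6) = 9.793×10^-4 K/W
  R_silica brick = L/(kA) = 0.121/(1.45·19.6) = 0.004258 K/W
  R_conv,out = 1/(hA) = 1/(17.6·19.6) = 0.002899 K/W
R_perlite = ΣR − ΣR_known = 0.2899 − 0.008136 = 0.2818 K/W
L/(kA) = 0.2818 ⇒ k = 0.310/(0.2818·19.6) = 0.0561 W/m·K

k = 0.0561 W/m·K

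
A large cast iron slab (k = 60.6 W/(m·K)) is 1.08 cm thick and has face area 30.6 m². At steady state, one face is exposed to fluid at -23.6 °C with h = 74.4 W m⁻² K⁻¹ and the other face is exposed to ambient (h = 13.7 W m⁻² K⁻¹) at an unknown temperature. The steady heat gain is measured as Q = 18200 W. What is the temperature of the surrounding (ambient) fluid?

Series resistances:
  R_conv,in = 1/(hA) = 1/(74.4·30.6) = 4.392×10^-4 K/W
  R_cast iron = L/(kA) = 0.0108/(60.6·30.6) = 5.824×10^-6 K/W
  R_conv,out = 1/(hA) = 1/(13.7·30.6) = 0.002385 K/W
ΣR = 0.002830 K/W
ΔT = Q·ΣR = 18200 × 0.002830 = 51.51 K
Heat flows inward, so T_out = T_in + ΔT = -23.6 + 51.51 = 27.9 °C

T_out = 27.9 °C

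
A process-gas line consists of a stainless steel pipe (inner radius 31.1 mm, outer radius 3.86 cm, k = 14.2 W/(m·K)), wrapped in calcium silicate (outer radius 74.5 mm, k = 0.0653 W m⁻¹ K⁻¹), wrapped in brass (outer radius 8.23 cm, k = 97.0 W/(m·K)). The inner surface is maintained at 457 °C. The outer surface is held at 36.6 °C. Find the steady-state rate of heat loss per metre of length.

Q' = 262 W/m

Series thermal resistances, inner to outer:
  R'_stainless steel = ln(0.0386/0.0311)/(2πk) = 0.2160/(2π·14.2) = 0.002421 m·K/W
  R'_calcium silicate = ln(0.0745/0.0386)/(2πk) = 0.6575/(2π·0.0653) = 1.603 m·K/W
  R'_brass = ln(0.0823/0.0745)/(2πk) = 0.09957/(2π·97.0) = 1.634×10^-4 m·K/W
ΣR = 0.002421 + 1.603 + 1.634×10^-4 = 1.606 m·K/W
Q' = ΔT/ΣR = (457 °C − 36.6 °C)/1.606 = 262 W/m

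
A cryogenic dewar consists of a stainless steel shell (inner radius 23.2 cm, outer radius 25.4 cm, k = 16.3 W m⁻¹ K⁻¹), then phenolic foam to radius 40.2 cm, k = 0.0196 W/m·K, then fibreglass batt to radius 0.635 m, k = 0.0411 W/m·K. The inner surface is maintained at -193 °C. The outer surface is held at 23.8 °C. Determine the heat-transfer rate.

Series thermal resistances, inner to outer:
  R_stainless steel = (1/0.232 − 1/0.254)/(4πk) = 0.3733/(4π·16.3) = 0.001823 K/W
  R_phenolic foam = (1/0.254 − 1/0.402)/(4πk) = 1.449/(4π·0.0196) = 5.885 K/W
  R_fibreglass batt = (1/0.402 − 1/0.635)/(4πk) = 0.9128/(4π·0.0411) = 1.767 K/W
ΣR = 0.001823 + 5.885 + 1.767 = 7.654 K/W
Q = ΔT/ΣR = (-193 °C − 23.8 °C)/7.654 = -28.3 W
(Negative Q ⇒ heat flows inward; heat gain = 28.3 W.)

Q = 28.3 W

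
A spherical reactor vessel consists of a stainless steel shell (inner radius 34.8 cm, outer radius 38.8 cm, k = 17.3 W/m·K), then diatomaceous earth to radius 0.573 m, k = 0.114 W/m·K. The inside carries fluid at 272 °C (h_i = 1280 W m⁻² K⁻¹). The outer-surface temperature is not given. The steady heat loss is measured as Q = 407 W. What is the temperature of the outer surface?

T_out = 34.8 °C

Sum the resistances:
  R_conv,in = 1/(4πr²h) = 1/(4π·0.348²·1280) = 5.134×10^-4 K/W
  R_stainless steel = (1/0.348 − 1/0.388)/(4πk) = 0.2962/(4π·17.3) = 0.001363 K/W
  R_diatomaceous earth = (1/0.388 − 1/0.573)/(4πk) = 0.8321/(4π·0.114) = 0.5809 K/W
ΣR = 0.5827 K/W
ΔT = Q·ΣR = 407 × 0.5827 = 237.2 K
Heat flows outward, so T_out = T_in − ΔT = 272 − 237.2 = 34.8 °C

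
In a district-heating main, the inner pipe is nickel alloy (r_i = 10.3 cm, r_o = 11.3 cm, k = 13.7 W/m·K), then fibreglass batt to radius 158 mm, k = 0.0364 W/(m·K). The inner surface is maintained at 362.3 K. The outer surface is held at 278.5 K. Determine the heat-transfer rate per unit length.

Resistance network (inner→outer):
  R'_nickel alloy = ln(0.113/0.103)/(2πk) = 0.09266/(2π·13.7) = 0.001076 m·K/W
  R'_fibreglass batt = ln(0.158/0.113)/(2πk) = 0.3352/(2π·0.0364) = 1.466 m·K/W
ΣR = 0.001076 + 1.466 = 1.467 m·K/W
Q' = ΔT/ΣR = (362.3 K − 278.5 K)/1.467 = 57.1 W/m

Q' = 57.1 W/m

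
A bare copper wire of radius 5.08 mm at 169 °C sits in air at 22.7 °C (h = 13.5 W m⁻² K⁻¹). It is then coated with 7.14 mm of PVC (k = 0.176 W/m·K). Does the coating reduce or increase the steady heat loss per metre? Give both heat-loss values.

Critical radius for a cylinder: r_cr = k/h = 0.0130 m = 1.30 cm.
Outer radius after coating: r₂ = 0.00508 + 0.00714 = 0.01222 m.
Since r₁ < r_cr and r₂ ≤ r_cr, the coating moves toward the maximum at r_cr — heat loss rises.
Bare: R = 1/(2πr₁h) = 2.321 m·K/W; Q = 146.3/2.321 = 63.0 W/m.
Coated: R = R_cond + R_conv = 1.759 m·K/W; Q = 146.3/1.759 = 83.2 W/m.

increases: 63.0 → 83.2 W/m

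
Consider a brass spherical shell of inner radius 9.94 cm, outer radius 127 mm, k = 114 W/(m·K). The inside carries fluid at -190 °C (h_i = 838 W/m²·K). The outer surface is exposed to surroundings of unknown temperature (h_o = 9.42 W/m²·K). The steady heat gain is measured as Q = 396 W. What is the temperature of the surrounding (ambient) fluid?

Sum the resistances:
  R_conv,in = 1/(4πr²h) = 1/(4π·0.0994²·838) = 0.009611 K/W
  R_brass = (1/0.0994 − 1/0.127)/(4πk) = 2.186/(4π·114) = 0.001526 K/W
  R_conv,out = 1/(4πr²h) = 1/(4π·0.127²·9.42) = 0.5238 K/W
ΣR = 0.5349 K/W
ΔT = Q·ΣR = 396 × 0.5349 = 211.8 K
Heat flows inward, so T_out = T_in + ΔT = -190 + 211.8 = 21.8 °C

T_out = 21.8 °C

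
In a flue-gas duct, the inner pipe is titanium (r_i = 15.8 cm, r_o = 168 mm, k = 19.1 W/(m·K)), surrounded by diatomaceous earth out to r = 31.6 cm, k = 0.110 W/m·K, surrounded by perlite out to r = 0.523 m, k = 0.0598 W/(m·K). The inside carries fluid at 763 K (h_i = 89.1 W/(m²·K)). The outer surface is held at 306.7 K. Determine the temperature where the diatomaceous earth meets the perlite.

T = 577 K

Treat each layer as a resistance in series:
  R'_conv,in = 1/(2πr h) = 1/(2π·0.158·89.1) = 0.01131 m·K/W
  R'_titanium = ln(0.168/0.158)/(2πk) = 0.06137/(2π·19.1) = 5.114×10^-4 m·K/W
  R'_diatomaceous earth = ln(0.316/0.168)/(2πk) = 0.6318/(2π·0.110) = 0.9141 m·K/W
  R'_perlite = ln(0.523/0.316)/(2πk) = 0.5038/(2π·0.0598) = 1.341 m·K/W
ΣR = 0.01131 + 5.114×10^-4 + 0.9141 + 1.341 = 2.267 m·K/W
Q' = ΔT/ΣR = (763 K − 306.7 K)/2.267 = 201.3 W/m
From the inner boundary to the diatomaceous earth/perlite interface, ΣR_partial = 0.9259 m·K/W.
T_interface = T_in − Q'·ΣR_partial = 763 K − (201.3)(0.9259) = 577 K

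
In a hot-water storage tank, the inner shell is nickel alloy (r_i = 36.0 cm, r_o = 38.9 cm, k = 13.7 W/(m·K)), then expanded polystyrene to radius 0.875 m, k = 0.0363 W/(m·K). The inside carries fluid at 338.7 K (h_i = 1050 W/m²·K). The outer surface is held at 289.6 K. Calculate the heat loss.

Q = 15.7 W

Series thermal resistances, inner to outer:
  R_conv,in = 1/(4πr²h) = 1/(4π·0.360²·1050) = 5.848×10^-4 K/W
  R_nickel alloy = (1/0.360 − 1/0.389)/(4πk) = 0.2071/(4π·13.7) = 0.001203 K/W
  R_expanded polystyrene = (1/0.389 − 1/0.875)/(4πk) = 1.428/(4π·0.0363) = 3.130 K/W
ΣR = 5.848×10^-4 + 0.001203 + 3.130 = 3.132 K/W
Q = ΔT/ΣR = (338.7 K − 289.6 K)/3.132 = 15.7 W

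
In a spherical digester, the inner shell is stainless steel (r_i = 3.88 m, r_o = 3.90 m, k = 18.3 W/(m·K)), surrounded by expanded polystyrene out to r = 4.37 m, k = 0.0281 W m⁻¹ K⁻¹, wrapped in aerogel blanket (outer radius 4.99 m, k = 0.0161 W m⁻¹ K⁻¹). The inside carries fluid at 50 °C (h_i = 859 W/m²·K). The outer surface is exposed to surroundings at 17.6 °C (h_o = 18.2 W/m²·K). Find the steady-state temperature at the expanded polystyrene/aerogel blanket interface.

T = 38.4 °C

Treat each layer as a resistance in series:
  R_conv,in = 1/(4πr²h) = 1/(4π·3.88²·859) = 6.154×10^-6 K/W
  R_stainless steel = (1/3.88 − 1/3.90)/(4πk) = 0.001322/(4π·18.3) = 5.747×10^-6 K/W
  R_expanded polystyrene = (1/3.90 − 1/4.37)/(4πk) = 0.02758/(4π·0.0281) = 0.07810 K/W
  R_aerogel blanket = (1/4.37 − 1/4.99)/(4πk) = 0.02843/(4π·0.0161) = 0.1405 K/W
  R_conv,out = 1/(4πr²h) = 1/(4π·4.99²·18.2) = 1.756×10^-4 K/W
ΣR = 6.154×10^-6 + 5.747×10^-6 + 0.07810 + 0.1405 + 1.756×10^-4 = 0.2188 K/W
Q = ΔT/ΣR = (50 °C − 17.6 °C)/0.2188 = 148.1 W
From the inner boundary to the expanded polystyrene/aerogel blanket interface, ΣR_partial = 0.07811 K/W.
T_interface = T_in − Q·ΣR_partial = 50 °C − (148.1)(0.07811) = 38.4 °C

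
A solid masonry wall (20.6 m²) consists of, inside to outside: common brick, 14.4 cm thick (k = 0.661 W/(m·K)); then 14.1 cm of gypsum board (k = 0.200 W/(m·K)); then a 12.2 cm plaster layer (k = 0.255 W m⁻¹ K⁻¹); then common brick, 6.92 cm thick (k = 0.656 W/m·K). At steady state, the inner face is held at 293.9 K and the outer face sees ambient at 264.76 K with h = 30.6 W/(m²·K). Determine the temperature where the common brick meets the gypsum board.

Resistance network (inner→outer):
  R_common brick = L/(kA) = 0.144/(0.661·20.6) = 0.01058 K/W
  R_gypsum board = L/(kA) = 0.141/(0.200·20.6) = 0.03422 K/W
  R_plaster = L/(kA) = 0.122/(0.255·20.6) = 0.02322 K/W
  R_common brick = L/(kA) = 0.0692/(0.656·20.6) = 0.005121 K/W
  R_conv,out = 1/(hA) = 1/(30.6·20.6) = 0.001586 K/W
ΣR = 0.01058 + 0.03422 + 0.02322 + 0.005121 + 0.001586 = 0.07473 K/W
Q = ΔT/ΣR = (293.9 K − 264.76 K)/0.07473 = 389.9 W
From the inner boundary to the common brick/gypsum board interface, ΣR_partial = 0.01058 K/W.
T_interface = T_in − Q·ΣR_partial = 293.9 K − (389.9)(0.01058) = 289.8 K

T = 289.8 K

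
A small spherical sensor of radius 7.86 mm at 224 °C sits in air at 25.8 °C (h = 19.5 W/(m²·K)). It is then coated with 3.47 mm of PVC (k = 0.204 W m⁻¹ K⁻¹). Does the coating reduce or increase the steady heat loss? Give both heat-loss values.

Critical radius for a sphere: r_cr = 2k/h = 0.0209 m = 2.09 cm.
Outer radius after coating: r₂ = 0.00786 + 0.00347 = 0.01133 m.
Since r₁ < r_cr and r₂ ≤ r_cr, the coating moves toward the maximum at r_cr — heat loss rises.
Bare: R = 1/(4πr₁²h) = 66.06 K/W; Q = 198.2/66.06 = 3.00 W.
Coated: R = R_cond + R_conv = 46.99 K/W; Q = 198.2/46.99 = 4.22 W.

increases: 3.00 → 4.22 W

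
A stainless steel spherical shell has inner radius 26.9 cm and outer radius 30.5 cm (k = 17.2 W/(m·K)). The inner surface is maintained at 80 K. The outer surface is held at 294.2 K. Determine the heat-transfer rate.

Q = 4πk·ΔT/(1/r₁ − 1/r₂) = 4π × 17.2 × 214.2 / (1/0.269 − 1/0.305) = 1.06×10^5 W

Q = 106 kW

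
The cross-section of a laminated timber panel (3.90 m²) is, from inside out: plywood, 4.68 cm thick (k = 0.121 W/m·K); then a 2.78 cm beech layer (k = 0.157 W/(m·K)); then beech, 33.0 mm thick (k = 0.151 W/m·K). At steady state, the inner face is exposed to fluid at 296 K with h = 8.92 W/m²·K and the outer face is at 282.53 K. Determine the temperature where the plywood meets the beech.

T = 288.5 K

Treat each layer as a resistance in series:
  R_conv,in = 1/(hA) = 1/(8.92·3.90) = 0.02875 K/W
  R_plywood = L/(kA) = 0.0468/(0.121·3.90) = 0.09917 K/W
  R_beech = L/(kA) = 0.0278/(0.157·3.90) = 0.04540 K/W
  R_beech = L/(kA) = 0.0330/(0.151·3.90) = 0.05604 K/W
ΣR = 0.02875 + 0.09917 + 0.04540 + 0.05604 = 0.2294 K/W
Q = ΔT/ΣR = (296 K − 282.53 K)/0.2294 = 58.72 W
From the inner boundary to the plywood/beech interface, ΣR_partial = 0.1279 K/W.
T_interface = T_in − Q·ΣR_partial = 296 K − (58.72)(0.1279) = 288.5 K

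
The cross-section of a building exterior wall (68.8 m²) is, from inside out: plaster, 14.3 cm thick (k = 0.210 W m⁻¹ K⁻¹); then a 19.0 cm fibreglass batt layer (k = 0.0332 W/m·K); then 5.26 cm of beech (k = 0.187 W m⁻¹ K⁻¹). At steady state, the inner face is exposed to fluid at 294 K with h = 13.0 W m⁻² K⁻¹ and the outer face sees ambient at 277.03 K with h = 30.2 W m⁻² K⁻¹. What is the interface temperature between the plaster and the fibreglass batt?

T = 292.1 K

Series thermal resistances, inner to outer:
  R_conv,in = 1/(hA) = 1/(13.0·68.8) = 0.001118 K/W
  R_plaster = L/(kA) = 0.143/(0.210·68.8) = 0.009898 K/W
  R_fibreglass batt = L/(kA) = 0.190/(0.0332·68.8) = 0.08318 K/W
  R_beech = L/(kA) = 0.0526/(0.187·68.8) = 0.004088 K/W
  R_conv,out = 1/(hA) = 1/(30.2·68.8) = 4.813×10^-4 K/W
ΣR = 0.001118 + 0.009898 + 0.08318 + 0.004088 + 4.813×10^-4 = 0.09877 K/W
Q = ΔT/ΣR = (294 K − 277.03 K)/0.09877 = 171.8 W
From the inner boundary to the plaster/fibreglass batt interface, ΣR_partial = 0.01102 K/W.
T_interface = T_in − Q·ΣR_partial = 294 K − (171.8)(0.01102) = 292.1 K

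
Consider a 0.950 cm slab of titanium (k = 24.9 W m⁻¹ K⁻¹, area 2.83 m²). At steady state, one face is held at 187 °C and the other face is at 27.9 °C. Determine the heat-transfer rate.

Q = 1.18×10^6 W

Q = kA·ΔT/L = 24.9 × 2.83 × |187 °C − 27.9 °C| / 0.00950 = 1.18×10^6 W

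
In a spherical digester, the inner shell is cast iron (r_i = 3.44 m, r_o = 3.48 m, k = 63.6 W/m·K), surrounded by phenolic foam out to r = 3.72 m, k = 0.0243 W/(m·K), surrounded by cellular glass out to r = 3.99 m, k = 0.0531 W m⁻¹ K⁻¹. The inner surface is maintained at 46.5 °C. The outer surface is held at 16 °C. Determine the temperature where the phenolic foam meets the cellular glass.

Resistance network (inner→outer):
  R_cast iron = (1/3.44 − 1/3.48)/(4πk) = 0.003341/(4π·63.6) = 4.181×10^-6 K/W
  R_phenolic foam = (1/3.48 − 1/3.72)/(4πk) = 0.01854/(4π·0.0243) = 0.06071 K/W
  R_cellular glass = (1/3.72 − 1/3.99)/(4πk) = 0.01819/(4π·0.0531) = 0.02726 K/W
ΣR = 4.181×10^-6 + 0.06071 + 0.02726 = 0.08797 K/W
Q = ΔT/ΣR = (46.5 °C − 16 °C)/0.08797 = 346.7 W
From the inner boundary to the phenolic foam/cellular glass interface, ΣR_partial = 0.06071 K/W.
T_interface = T_in − Q·ΣR_partial = 46.5 °C − (346.7)(0.06071) = 25.5 °C

T = 25.5 °C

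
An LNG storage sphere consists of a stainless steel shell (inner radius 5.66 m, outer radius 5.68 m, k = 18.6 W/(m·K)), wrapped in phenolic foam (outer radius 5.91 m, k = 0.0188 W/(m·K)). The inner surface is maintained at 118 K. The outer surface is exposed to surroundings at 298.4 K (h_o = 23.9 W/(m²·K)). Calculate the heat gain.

Q = 6200 W

Treat each layer as a resistance in series:
  R_stainless steel = (1/5.66 − 1/5.68)/(4πk) = 6.221×10^-4/(4π·18.6) = 2.662×10^-6 K/W
  R_phenolic foam = (1/5.68 − 1/5.91)/(4πk) = 0.006852/(4π·0.0188) = 0.02900 K/W
  R_conv,out = 1/(4πr²h) = 1/(4π·5.91²·23.9) = 9.533×10^-5 K/W
ΣR = 2.662×10^-6 + 0.02900 + 9.533×10^-5 = 0.02910 K/W
Q = ΔT/ΣR = (118 K − 298.4 K)/0.02910 = -6200 W
(Negative Q ⇒ heat flows inward; heat gain = 6200 W.)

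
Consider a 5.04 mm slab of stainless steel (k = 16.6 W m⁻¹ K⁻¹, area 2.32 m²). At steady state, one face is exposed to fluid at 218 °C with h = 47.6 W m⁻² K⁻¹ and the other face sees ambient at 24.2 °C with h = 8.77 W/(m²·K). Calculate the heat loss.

Series thermal resistances, inner to outer:
  R_conv,in = 1/(hA) = 1/(47.6·2.32) = 0.009055 K/W
  R_stainless steel = L/(kA) = 0.00504/(16.6·2.32) = 1.309×10^-4 K/W
  R_conv,out = 1/(hA) = 1/(8.77·2.32) = 0.04915 K/W
ΣR = 0.009055 + 1.309×10^-4 + 0.04915 = 0.05834 K/W
Q = ΔT/ΣR = (218 °C − 24.2 °C)/0.05834 = 3320 W

Q = 3.32 kW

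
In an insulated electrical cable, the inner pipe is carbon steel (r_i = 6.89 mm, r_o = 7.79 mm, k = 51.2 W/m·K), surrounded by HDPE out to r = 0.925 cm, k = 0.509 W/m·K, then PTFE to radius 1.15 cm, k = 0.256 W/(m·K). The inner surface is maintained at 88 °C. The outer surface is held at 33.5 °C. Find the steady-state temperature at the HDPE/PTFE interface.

Treat each layer as a resistance in series:
  R'_carbon steel = ln(0.00779/0.00689)/(2πk) = 0.1228/(2π·51.2) = 3.816×10^-4 m·K/W
  R'_HDPE = ln(0.00925/0.00779)/(2πk) = 0.1718/(2π·0.509) = 0.05371 m·K/W
  R'_PTFE = ln(0.0115/0.00925)/(2πk) = 0.2177/(2π·0.256) = 0.1354 m·K/W
ΣR = 3.816×10^-4 + 0.05371 + 0.1354 = 0.1895 m·K/W
Q' = ΔT/ΣR = (88 °C − 33.5 °C)/0.1895 = 287.6 W/m
From the inner boundary to the HDPE/PTFE interface, ΣR_partial = 0.05409 m·K/W.
T_interface = T_in − Q'·ΣR_partial = 88 °C − (287.6)(0.05409) = 72.4 °C

T = 72.4 °C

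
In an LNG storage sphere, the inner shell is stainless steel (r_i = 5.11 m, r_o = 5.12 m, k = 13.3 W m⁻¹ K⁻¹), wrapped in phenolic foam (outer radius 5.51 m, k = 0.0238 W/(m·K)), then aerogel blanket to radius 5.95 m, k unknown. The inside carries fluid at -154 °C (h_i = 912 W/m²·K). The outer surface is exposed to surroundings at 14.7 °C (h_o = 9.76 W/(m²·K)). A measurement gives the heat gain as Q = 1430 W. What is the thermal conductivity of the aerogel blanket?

ΣR = ΔT/Q = |-154 − 14.7|/1430 = 0.1180 K/W
Known resistances:
  R_conv,in = 1/(4πr²h) = 1/(4π·5.11²·912) = 3.342×10^-6 K/W
  R_stainless steel = (1/5.11 − 1/5.12)/(4πk) = 3.822×10^-4/(4π·13.3) = 2.287×10^-6 K/W
  R_phenolic foam = (1/5.12 − 1/5.51)/(4πk) = 0.01382/(4π·0.0238) = 0.04622 K/W
  R_conv,out = 1/(4πr²h) = 1/(4π·5.95²·9.76) = 2.303×10^-4 K/W
R_aerogel blanket = ΣR − ΣR_known = 0.1180 − 0.04646 = 0.07154 K/W
(1/r₁−1/r₂)/(4πk) = 0.07154 ⇒ k = 0.01342/(4π·0.07154) = 0.0149 W/m·K

k = 0.0149 W/m·K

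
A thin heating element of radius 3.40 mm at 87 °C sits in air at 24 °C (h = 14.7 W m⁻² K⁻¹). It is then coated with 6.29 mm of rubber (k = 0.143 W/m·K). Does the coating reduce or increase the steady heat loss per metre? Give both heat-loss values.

increases: 19.8 → 27.6 W/m

Critical radius for a cylinder: r_cr = k/h = 0.00973 m = 0.973 cm.
Outer radius after coating: r₂ = 0.00340 + 0.00629 = 0.00969 m.
Since r₁ < r_cr and r₂ ≤ r_cr, the coating moves toward the maximum at r_cr — heat loss rises.
Bare: R = 1/(2πr₁h) = 3.184 m·K/W; Q = 63/3.184 = 19.8 W/m.
Coated: R = R_cond + R_conv = 2.283 m·K/W; Q = 63/2.283 = 27.6 W/m.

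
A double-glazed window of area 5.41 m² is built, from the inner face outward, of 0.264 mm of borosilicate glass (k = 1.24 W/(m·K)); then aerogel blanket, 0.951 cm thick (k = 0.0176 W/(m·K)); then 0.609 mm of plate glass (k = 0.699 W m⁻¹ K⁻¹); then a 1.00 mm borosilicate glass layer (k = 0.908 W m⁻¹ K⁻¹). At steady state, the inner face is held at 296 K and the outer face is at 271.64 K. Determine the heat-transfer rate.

Treat each layer as a resistance in series:
  R_borosilicate glass = L/(kA) = 2.64×10^-4/(1.24·5.41) = 3.935×10^-5 K/W
  R_aerogel blanket = L/(kA) = 0.00951/(0.0176·5.41) = 0.09988 K/W
  R_plate glass = L/(kA) = 6.09×10^-4/(0.699·5.41) = 1.610×10^-4 K/W
  R_borosilicate glass = L/(kA) = 0.00100/(0.908·5.41) = 2.036×10^-4 K/W
ΣR = 3.935×10^-5 + 0.09988 + 1.610×10^-4 + 2.036×10^-4 = 0.1003 K/W
Q = ΔT/ΣR = (296 K − 271.64 K)/0.1003 = 243 W

Q = 243 W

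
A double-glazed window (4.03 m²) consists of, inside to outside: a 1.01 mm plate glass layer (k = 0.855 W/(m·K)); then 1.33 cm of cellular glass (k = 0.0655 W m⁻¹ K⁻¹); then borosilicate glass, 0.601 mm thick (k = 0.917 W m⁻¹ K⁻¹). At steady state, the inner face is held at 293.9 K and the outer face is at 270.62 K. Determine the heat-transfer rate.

Q = 458 W

Treat each layer as a resistance in series:
  R_plate glass = L/(kA) = 0.00101/(0.855·4.03) = 2.931×10^-4 K/W
  R_cellular glass = L/(kA) = 0.0133/(0.0655·4.03) = 0.05039 K/W
  R_borosilicate glass = L/(kA) = 6.01×10^-4/(0.917·4.03) = 1.626×10^-4 K/W
ΣR = 2.931×10^-4 + 0.05039 + 1.626×10^-4 = 0.05085 K/W
Q = ΔT/ΣR = (293.9 K − 270.62 K)/0.05085 = 458 W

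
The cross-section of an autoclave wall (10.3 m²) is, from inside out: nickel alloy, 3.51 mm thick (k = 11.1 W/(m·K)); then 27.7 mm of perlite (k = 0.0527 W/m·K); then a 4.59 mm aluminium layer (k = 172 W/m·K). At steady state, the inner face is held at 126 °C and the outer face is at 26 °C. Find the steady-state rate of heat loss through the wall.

Q = 1960 W

Resistance network (inner→outer):
  R_nickel alloy = L/(kA) = 0.00351/(11.1·10.3) = 3.070×10^-5 K/W
  R_perlite = L/(kA) = 0.0277/(0.0527·10.3) = 0.05103 K/W
  R_aluminium = L/(kA) = 0.00459/(172·10.3) = 2.591×10^-6 K/W
ΣR = 3.070×10^-5 + 0.05103 + 2.591×10^-6 = 0.05106 K/W
Q = ΔT/ΣR = (126 °C − 26 °C)/0.05106 = 1960 W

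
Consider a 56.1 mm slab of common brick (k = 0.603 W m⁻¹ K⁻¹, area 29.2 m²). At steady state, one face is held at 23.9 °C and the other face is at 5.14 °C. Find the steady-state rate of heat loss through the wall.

Q = kA·ΔT/L = 0.603 × 29.2 × |23.9 °C − 5.14 °C| / 0.0561 = 5890 W

Q = 5890 W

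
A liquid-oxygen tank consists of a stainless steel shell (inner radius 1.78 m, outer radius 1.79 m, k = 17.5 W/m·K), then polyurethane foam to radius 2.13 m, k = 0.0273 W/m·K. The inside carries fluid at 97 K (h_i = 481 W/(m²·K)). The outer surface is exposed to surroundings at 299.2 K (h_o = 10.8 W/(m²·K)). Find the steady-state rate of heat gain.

Q = 773 W

Series thermal resistances, inner to outer:
  R_conv,in = 1/(4πr²h) = 1/(4π·1.78²·481) = 5.222×10^-5 K/W
  R_stainless steel = (1/1.78 − 1/1.79)/(4πk) = 0.003139/(4π·17.5) = 1.427×10^-5 K/W
  R_polyurethane foam = (1/1.79 − 1/2.13)/(4πk) = 0.08918/(4π·0.0273) = 0.2599 K/W
  R_conv,out = 1/(4πr²h) = 1/(4π·2.13²·10.8) = 0.001624 K/W
ΣR = 5.222×10^-5 + 1.427×10^-5 + 0.2599 + 0.001624 = 0.2616 K/W
Q = ΔT/ΣR = (97 K − 299.2 K)/0.2616 = -773 W
(Negative Q ⇒ heat flows inward; heat gain = 773 W.)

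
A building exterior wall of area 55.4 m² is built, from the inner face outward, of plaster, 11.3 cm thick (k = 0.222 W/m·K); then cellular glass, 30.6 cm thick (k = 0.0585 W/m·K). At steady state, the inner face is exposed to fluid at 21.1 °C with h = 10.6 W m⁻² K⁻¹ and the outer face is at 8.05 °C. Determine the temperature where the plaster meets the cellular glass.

Resistance network (inner→outer):
  R_conv,in = 1/(hA) = 1/(10.6·55.4) = 0.001703 K/W
  R_plaster = L/(kA) = 0.113/(0.222·55.4) = 0.009188 K/W
  R_cellular glass = L/(kA) = 0.306/(0.0585·55.4) = 0.09442 K/W
ΣR = 0.001703 + 0.009188 + 0.09442 = 0.1053 K/W
Q = ΔT/ΣR = (21.1 °C − 8.05 °C)/0.1053 = 123.9 W
From the inner boundary to the plaster/cellular glass interface, ΣR_partial = 0.01089 K/W.
T_interface = T_in − Q·ΣR_partial = 21.1 °C − (123.9)(0.01089) = 19.8 °C

T = 19.8 °C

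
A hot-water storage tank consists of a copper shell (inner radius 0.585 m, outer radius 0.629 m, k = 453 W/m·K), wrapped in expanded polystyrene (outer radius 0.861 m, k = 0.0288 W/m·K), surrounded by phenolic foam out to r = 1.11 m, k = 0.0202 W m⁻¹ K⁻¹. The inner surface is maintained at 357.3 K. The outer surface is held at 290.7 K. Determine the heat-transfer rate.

Series thermal resistances, inner to outer:
  R_copper = (1/0.585 − 1/0.629)/(4πk) = 0.1196/(4π·453) = 2.101×10^-5 K/W
  R_expanded polystyrene = (1/0.629 − 1/0.861)/(4πk) = 0.4284/(4π·0.0288) = 1.184 K/W
  R_phenolic foam = (1/0.861 − 1/1.11)/(4πk) = 0.2605/(4π·0.0202) = 1.026 K/W
ΣR = 2.101×10^-5 + 1.184 + 1.026 = 2.210 K/W
Q = ΔT/ΣR = (357.3 K − 290.7 K)/2.210 = 30.1 W

Q = 30.1 W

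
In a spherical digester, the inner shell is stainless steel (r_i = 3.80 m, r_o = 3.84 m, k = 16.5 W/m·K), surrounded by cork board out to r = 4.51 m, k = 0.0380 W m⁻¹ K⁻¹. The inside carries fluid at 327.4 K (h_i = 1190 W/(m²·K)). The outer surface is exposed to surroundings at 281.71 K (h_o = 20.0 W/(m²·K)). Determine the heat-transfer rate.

Series thermal resistances, inner to outer:
  R_conv,in = 1/(4πr²h) = 1/(4π·3.80²·1190) = 4.631×10^-6 K/W
  R_stainless steel = (1/3.80 − 1/3.84)/(4πk) = 0.002741/(4π·16.5) = 1.322×10^-5 K/W
  R_cork board = (1/3.84 − 1/4.51)/(4πk) = 0.03869/(4π·0.0380) = 0.08102 K/W
  R_conv,out = 1/(4πr²h) = 1/(4π·4.51²·20.0) = 1.956×10^-4 K/W
ΣR = 4.631×10^-6 + 1.322×10^-5 + 0.08102 + 1.956×10^-4 = 0.08123 K/W
Q = ΔT/ΣR = (327.4 K − 281.71 K)/0.08123 = 562 W

Q = 562 W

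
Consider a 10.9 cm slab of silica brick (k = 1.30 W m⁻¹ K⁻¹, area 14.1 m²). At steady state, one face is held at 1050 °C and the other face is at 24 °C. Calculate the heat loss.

Q = kA·ΔT/L = 1.30 × 14.1 × |1050 °C − 24 °C| / 0.109 = 1.73×10^5 W

Q = 1.73×10^5 W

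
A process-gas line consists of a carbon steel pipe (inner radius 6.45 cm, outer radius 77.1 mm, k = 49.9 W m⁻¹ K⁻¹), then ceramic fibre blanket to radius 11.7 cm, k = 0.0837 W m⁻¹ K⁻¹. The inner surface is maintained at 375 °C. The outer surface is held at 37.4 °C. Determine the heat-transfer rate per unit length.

Q' = 425 W/m

Series thermal resistances, inner to outer:
  R'_carbon steel = ln(0.0771/0.0645)/(2πk) = 0.1784/(2π·49.9) = 5.691×10^-4 m·K/W
  R'_ceramic fibre blanket = ln(0.117/0.0771)/(2πk) = 0.4171/(2π·0.0837) = 0.7931 m·K/W
ΣR = 5.691×10^-4 + 0.7931 = 0.7937 m·K/W
Q' = ΔT/ΣR = (375 °C − 37.4 °C)/0.7937 = 425 W/m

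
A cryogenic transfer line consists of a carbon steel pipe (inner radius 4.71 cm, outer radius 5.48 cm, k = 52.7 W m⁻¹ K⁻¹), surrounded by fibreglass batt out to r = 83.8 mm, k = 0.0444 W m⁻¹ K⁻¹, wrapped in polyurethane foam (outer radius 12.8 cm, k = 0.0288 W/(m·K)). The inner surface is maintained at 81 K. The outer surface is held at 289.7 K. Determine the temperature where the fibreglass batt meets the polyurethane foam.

T = 163 K

Resistance network (inner→outer):
  R'_carbon steel = ln(0.0548/0.0471)/(2πk) = 0.1514/(2π·52.7) = 4.573×10^-4 m·K/W
  R'_fibreglass batt = ln(0.0838/0.0548)/(2πk) = 0.4247/(2π·0.0444) = 1.523 m·K/W
  R'_polyurethane foam = ln(0.128/0.0838)/(2πk) = 0.4236/(2π·0.0288) = 2.341 m·K/W
ΣR = 4.573×10^-4 + 1.523 + 2.341 = 3.864 m·K/W
Q' = ΔT/ΣR = (81 K − 289.7 K)/3.864 = -54.01 W/m
From the inner boundary to the fibreglass batt/polyurethane foam interface, ΣR_partial = 1.523 m·K/W.
T_interface = T_in − Q'·ΣR_partial = 81 K − (-54.01)(1.523) = 163 K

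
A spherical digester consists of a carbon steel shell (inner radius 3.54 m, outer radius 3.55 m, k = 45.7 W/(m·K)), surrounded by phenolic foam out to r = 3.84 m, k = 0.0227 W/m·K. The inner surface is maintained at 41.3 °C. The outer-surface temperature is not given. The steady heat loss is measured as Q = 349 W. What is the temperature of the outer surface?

Series resistances:
  R_carbon steel = (1/3.54 − 1/3.55)/(4πk) = 7.957×10^-4/(4π·45.7) = 1.386×10^-6 K/W
  R_phenolic foam = (1/3.55 − 1/3.84)/(4πk) = 0.02127/(4π·0.0227) = 0.07458 K/W
ΣR = 0.07458 K/W
ΔT = Q·ΣR = 349 × 0.07458 = 26.03 K
Heat flows outward, so T_out = T_in − ΔT = 41.3 − 26.03 = 15.3 °C

T_out = 15.3 °C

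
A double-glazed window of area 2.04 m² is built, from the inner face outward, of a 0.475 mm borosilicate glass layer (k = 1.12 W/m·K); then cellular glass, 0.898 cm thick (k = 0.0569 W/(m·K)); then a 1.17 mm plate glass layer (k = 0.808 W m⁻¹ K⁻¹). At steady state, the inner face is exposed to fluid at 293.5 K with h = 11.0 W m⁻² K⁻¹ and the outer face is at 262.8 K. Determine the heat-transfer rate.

Q = 250 W

Series thermal resistances, inner to outer:
  R_conv,in = 1/(hA) = 1/(11.0·2.04) = 0.04456 K/W
  R_borosilicate glass = L/(kA) = 4.75×10^-4/(1.12·2.04) = 2.079×10^-4 K/W
  R_cellular glass = L/(kA) = 0.00898/(0.0569·2.04) = 0.07736 K/W
  R_plate glass = L/(kA) = 0.00117/(0.808·2.04) = 7.098×10^-4 K/W
ΣR = 0.04456 + 2.079×10^-4 + 0.07736 + 7.098×10^-4 = 0.1228 K/W
Q = ΔT/ΣR = (293.5 K − 262.8 K)/0.1228 = 250 W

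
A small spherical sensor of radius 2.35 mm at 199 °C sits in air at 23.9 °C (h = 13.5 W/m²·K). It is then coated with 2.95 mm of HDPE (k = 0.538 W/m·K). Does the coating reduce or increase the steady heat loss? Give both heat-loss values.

Critical radius for a sphere: r_cr = 2k/h = 0.0797 m = 7.97 cm.
Outer radius after coating: r₂ = 0.00235 + 0.00295 = 0.00530 m.
Since r₁ < r_cr and r₂ ≤ r_cr, the coating moves toward the maximum at r_cr — heat loss rises.
Bare: R = 1/(4πr₁²h) = 1067 K/W; Q = 175.1/1067 = 0.164 W.
Coated: R = R_cond + R_conv = 244.9 K/W; Q = 175.1/244.9 = 0.715 W.

increases: 0.164 → 0.715 W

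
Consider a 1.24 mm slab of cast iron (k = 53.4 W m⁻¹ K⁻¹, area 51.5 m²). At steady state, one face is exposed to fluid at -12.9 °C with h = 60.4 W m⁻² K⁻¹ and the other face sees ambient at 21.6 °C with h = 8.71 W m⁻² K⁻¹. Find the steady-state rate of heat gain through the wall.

Resistance network (inner→outer):
  R_conv,in = 1/(hA) = 1/(60.4·51.5) = 3.215×10^-4 K/W
  R_cast iron = L/(kA) = 0.00124/(53.4·51.5) = 4.509×10^-7 K/W
  R_conv,out = 1/(hA) = 1/(8.71·51.5) = 0.002229 K/W
ΣR = 3.215×10^-4 + 4.509×10^-7 + 0.002229 = 0.002551 K/W
Q = ΔT/ΣR = (-12.9 °C − 21.6 °C)/0.002551 = -13500 W
(Negative Q ⇒ heat flows inward; heat gain = 13500 W.)

Q = 13.5 kW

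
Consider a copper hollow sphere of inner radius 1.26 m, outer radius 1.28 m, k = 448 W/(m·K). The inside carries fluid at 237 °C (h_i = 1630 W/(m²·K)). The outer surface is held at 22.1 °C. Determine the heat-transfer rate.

Q = 6520 kW

Series thermal resistances, inner to outer:
  R_conv,in = 1/(4πr²h) = 1/(4π·1.26²·1630) = 3.075×10^-5 K/W
  R_copper = (1/1.26 − 1/1.28)/(4πk) = 0.01240/(4π·448) = 2.203×10^-6 K/W
ΣR = 3.075×10^-5 + 2.203×10^-6 = 3.295×10^-5 K/W
Q = ΔT/ΣR = (237 °C − 22.1 °C)/3.295×10^-5 = 6.52×10^6 W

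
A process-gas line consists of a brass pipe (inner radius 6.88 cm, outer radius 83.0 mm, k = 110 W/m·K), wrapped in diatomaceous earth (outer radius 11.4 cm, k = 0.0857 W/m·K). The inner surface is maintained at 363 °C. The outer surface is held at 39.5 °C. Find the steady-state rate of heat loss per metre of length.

Treat each layer as a resistance in series:
  R'_brass = ln(0.0830/0.0688)/(2πk) = 0.1876/(2π·110) = 2.715×10^-4 m·K/W
  R'_diatomaceous earth = ln(0.114/0.0830)/(2πk) = 0.3174/(2π·0.0857) = 0.5894 m·K/W
ΣR = 2.715×10^-4 + 0.5894 = 0.5897 m·K/W
Q' = ΔT/ΣR = (363 °C − 39.5 °C)/0.5897 = 549 W/m

Q' = 549 W/m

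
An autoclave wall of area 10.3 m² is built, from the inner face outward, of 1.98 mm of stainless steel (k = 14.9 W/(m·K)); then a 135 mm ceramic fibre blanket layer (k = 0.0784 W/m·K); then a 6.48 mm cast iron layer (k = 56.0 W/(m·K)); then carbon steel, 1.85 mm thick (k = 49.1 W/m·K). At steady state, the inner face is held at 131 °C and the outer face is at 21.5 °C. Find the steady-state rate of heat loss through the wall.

Treat each layer as a resistance in series:
  R_stainless steel = L/(kA) = 0.00198/(14.9·10.3) = 1.290×10^-5 K/W
  R_ceramic fibre blanket = L/(kA) = 0.135/(0.0784·10.3) = 0.1672 K/W
  R_cast iron = L/(kA) = 0.00648/(56.0·10.3) = 1.123×10^-5 K/W
  R_carbon steel = L/(kA) = 0.00185/(49.1·10.3) = 3.658×10^-6 K/W
ΣR = 1.290×10^-5 + 0.1672 + 1.123×10^-5 + 3.658×10^-6 = 0.1672 K/W
Q = ΔT/ΣR = (131 °C − 21.5 °C)/0.1672 = 655 W

Q = 655 W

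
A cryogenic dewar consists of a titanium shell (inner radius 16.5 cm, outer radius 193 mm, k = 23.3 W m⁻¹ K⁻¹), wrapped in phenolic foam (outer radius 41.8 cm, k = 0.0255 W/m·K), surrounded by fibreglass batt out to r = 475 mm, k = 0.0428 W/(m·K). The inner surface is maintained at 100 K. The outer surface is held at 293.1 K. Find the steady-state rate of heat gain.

Q = 20.9 W

Treat each layer as a resistance in series:
  R_titanium = (1/0.165 − 1/0.193)/(4πk) = 0.8793/(4π·23.3) = 0.003003 K/W
  R_phenolic foam = (1/0.193 − 1/0.418)/(4πk) = 2.789/(4π·0.0255) = 8.704 K/W
  R_fibreglass batt = (1/0.418 − 1/0.475)/(4πk) = 0.2871/(4π·0.0428) = 0.5338 K/W
ΣR = 0.003003 + 8.704 + 0.5338 = 9.241 K/W
Q = ΔT/ΣR = (100 K − 293.1 K)/9.241 = -20.9 W
(Negative Q ⇒ heat flows inward; heat gain = 20.9 W.)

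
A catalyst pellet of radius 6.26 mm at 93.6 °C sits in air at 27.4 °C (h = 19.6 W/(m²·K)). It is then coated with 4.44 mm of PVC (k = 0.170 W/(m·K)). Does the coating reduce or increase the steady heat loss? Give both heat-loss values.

Critical radius for a sphere: r_cr = 2k/h = 0.0173 m = 1.73 cm.
Outer radius after coating: r₂ = 0.00626 + 0.00444 = 0.01070 m.
Since r₁ < r_cr and r₂ ≤ r_cr, the coating moves toward the maximum at r_cr — heat loss rises.
Bare: R = 1/(4πr₁²h) = 103.6 K/W; Q = 66.2/103.6 = 0.639 W.
Coated: R = R_cond + R_conv = 66.49 K/W; Q = 66.2/66.49 = 0.996 W.

increases: 0.639 → 0.996 W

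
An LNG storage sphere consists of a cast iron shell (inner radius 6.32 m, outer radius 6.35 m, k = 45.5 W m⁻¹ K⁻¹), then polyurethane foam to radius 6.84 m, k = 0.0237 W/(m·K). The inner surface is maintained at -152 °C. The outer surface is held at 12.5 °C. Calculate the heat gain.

Q = 4340 W

Series thermal resistances, inner to outer:
  R_cast iron = (1/6.32 − 1/6.35)/(4πk) = 7.475×10^-4/(4π·45.5) = 1.307×10^-6 K/W
  R_polyurethane foam = (1/6.35 − 1/6.84)/(4πk) = 0.01128/(4π·0.0237) = 0.03788 K/W
ΣR = 1.307×10^-6 + 0.03788 = 0.03788 K/W
Q = ΔT/ΣR = (-152 °C − 12.5 °C)/0.03788 = -4340 W
(Negative Q ⇒ heat flows inward; heat gain = 4340 W.)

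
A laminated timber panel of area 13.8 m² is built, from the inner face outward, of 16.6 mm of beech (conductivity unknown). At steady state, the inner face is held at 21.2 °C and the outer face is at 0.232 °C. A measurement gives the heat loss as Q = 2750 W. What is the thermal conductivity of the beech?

k = 0.158 W/m·K

ΣR = ΔT/Q = |21.2 − 0.232|/2750 = 0.007625 K/W
L/(kA) = 0.007625 ⇒ k = 0.0166/(0.007625·13.8) = 0.158 W/m·K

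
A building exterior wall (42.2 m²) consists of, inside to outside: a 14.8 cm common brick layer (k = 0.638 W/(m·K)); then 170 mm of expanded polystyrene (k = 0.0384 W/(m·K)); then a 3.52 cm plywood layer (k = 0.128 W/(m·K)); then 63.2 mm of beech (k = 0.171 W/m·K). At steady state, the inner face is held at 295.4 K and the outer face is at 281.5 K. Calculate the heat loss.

Treat each layer as a resistance in series:
  R_common brick = L/(kA) = 0.148/(0.638·42.2) = 0.005497 K/W
  R_expanded polystyrene = L/(kA) = 0.170/(0.0384·42.2) = 0.1049 K/W
  R_plywood = L/(kA) = 0.0352/(0.128·42.2) = 0.006517 K/W
  R_beech = L/(kA) = 0.0632/(0.171·42.2) = 0.008758 K/W
ΣR = 0.005497 + 0.1049 + 0.006517 + 0.008758 = 0.1257 K/W
Q = ΔT/ΣR = (295.4 K − 281.5 K)/0.1257 = 111 W

Q = 111 W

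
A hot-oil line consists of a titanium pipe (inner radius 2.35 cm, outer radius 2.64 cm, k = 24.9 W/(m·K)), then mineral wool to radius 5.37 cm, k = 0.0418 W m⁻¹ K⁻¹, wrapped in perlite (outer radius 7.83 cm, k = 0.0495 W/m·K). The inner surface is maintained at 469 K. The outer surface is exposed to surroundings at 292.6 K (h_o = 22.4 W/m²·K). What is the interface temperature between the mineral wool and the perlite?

Resistance network (inner→outer):
  R'_titanium = ln(0.0264/0.0235)/(2πk) = 0.1164/(2π·24.9) = 7.438×10^-4 m·K/W
  R'_mineral wool = ln(0.0537/0.0264)/(2πk) = 0.7100/(2π·0.0418) = 2.704 m·K/W
  R'_perlite = ln(0.0783/0.0537)/(2πk) = 0.3771/(2π·0.0495) = 1.213 m·K/W
  R'_conv,out = 1/(2πr h) = 1/(2π·0.0783·22.4) = 0.09074 m·K/W
ΣR = 7.438×10^-4 + 2.704 + 1.213 + 0.09074 = 4.008 m·K/W
Q' = ΔT/ΣR = (469 K − 292.6 K)/4.008 = 44.01 W/m
From the inner boundary to the mineral wool/perlite interface, ΣR_partial = 2.705 m·K/W.
T_interface = T_in − Q'·ΣR_partial = 469 K − (44.01)(2.705) = 350.0 K

T = 350.0 K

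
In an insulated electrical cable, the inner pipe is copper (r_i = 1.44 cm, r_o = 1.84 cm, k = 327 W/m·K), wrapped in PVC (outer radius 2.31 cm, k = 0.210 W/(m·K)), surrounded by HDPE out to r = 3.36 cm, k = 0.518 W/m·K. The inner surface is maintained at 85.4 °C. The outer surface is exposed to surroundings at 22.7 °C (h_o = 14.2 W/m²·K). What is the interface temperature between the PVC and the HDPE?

T = 68.0 °C

Resistance network (inner→outer):
  R'_copper = ln(0.0184/0.0144)/(2πk) = 0.2451/(2π·327) = 1.193×10^-4 m·K/W
  R'_PVC = ln(0.0231/0.0184)/(2πk) = 0.2275/(2π·0.210) = 0.1724 m·K/W
  R'_HDPE = ln(0.0336/0.0231)/(2πk) = 0.3747/(2π·0.518) = 0.1151 m·K/W
  R'_conv,out = 1/(2πr h) = 1/(2π·0.0336·14.2) = 0.3336 m·K/W
ΣR = 1.193×10^-4 + 0.1724 + 0.1151 + 0.3336 = 0.6212 m·K/W
Q' = ΔT/ΣR = (85.4 °C − 22.7 °C)/0.6212 = 100.9 W/m
From the inner boundary to the PVC/HDPE interface, ΣR_partial = 0.1725 m·K/W.
T_interface = T_in − Q'·ΣR_partial = 85.4 °C − (100.9)(0.1725) = 68.0 °C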